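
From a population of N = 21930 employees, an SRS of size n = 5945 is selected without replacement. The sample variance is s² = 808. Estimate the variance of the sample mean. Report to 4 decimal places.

0.0991

Under SRS without replacement, Var(ȳ) = (1 − f)·s²/n with f = n/N = 5945/21930 = 0.27108983.
Var(ȳ) = (1 − 0.27108983)·808/5945 = 0.72891017·0.13591253 = 0.099068026.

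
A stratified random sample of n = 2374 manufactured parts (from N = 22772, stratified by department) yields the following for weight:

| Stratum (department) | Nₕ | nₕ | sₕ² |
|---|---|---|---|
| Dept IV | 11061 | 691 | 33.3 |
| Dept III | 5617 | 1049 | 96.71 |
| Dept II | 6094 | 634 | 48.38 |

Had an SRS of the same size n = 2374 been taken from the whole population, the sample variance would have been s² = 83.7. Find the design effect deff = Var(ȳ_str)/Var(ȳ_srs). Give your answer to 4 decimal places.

Var(ȳ_str) = Σ Wₕ²(1−fₕ)sₕ²/nₕ with Wₕ = Nₕ/22772:
  Dept IV: (11061/22772)²·(1−691/11061)·33.3/691 = 0.010659504
  Dept III: (5617/22772)²·(1−1049/5617)·96.71/1049 = 0.0045616721
  Dept II: (6094/22772)²·(1−634/6094)·48.38/634 = 0.004896315
  → Var(ȳ_str) = 0.020117491.
Var(ȳ_srs) = (1 − 2374/22772)·83.7/2374 = 0.031581384.
deff = 0.020117491 / 0.031581384 = 0.6370.

0.6370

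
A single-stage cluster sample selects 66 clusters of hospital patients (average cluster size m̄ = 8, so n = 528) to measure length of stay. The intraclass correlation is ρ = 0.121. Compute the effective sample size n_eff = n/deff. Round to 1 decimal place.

285.9

deff = 1 + (8 − 1)·0.121 = 1 + 0.847 = 1.847.
n_eff = 528 / 1.847 = 285.9.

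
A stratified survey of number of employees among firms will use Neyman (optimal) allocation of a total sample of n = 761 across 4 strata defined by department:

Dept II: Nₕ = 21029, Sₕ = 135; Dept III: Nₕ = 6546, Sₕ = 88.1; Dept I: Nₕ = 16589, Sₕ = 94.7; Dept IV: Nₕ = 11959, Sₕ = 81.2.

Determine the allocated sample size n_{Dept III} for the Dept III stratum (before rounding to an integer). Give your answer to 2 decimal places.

Neyman allocation: nₕ = n·NₕSₕ / Σⱼ NⱼSⱼ.
Σ NⱼSⱼ = 21029·135 + 6546·88.1 + 16589·94.7 + 11959·81.2 = 5.9576667 × 10^6.
n_{Dept III} = 761·6546·88.1 / (5.9576667 × 10^6) = 73.66.

73.66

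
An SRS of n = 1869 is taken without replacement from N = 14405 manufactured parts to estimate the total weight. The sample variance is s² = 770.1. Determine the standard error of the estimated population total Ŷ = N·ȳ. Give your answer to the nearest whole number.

Var(Ŷ) = N²·Var(ȳ) = N²·(1 − n/N)·s²/n.
f = 1869/14405 = 0.12974662; Var(ȳ) = 0.87025338·770.1/1869 = 0.35857792.
Var(Ŷ) = 14405² · 0.35857792 = 7.4406362 × 10^7.
SE(Ŷ) = √(7.4406362 × 10^7) = 8626.

8626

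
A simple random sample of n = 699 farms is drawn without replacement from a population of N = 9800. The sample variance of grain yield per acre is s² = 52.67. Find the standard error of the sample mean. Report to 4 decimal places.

Under SRS without replacement, Var(ȳ) = (1 − f)·s²/n with f = n/N = 699/9800 = 0.07132653.
Var(ȳ) = (1 − 0.07132653)·52.67/699 = 0.92867347·0.075350501 = 0.069976011.
SE(ȳ) = √(0.069976011) = 0.2645.

0.2645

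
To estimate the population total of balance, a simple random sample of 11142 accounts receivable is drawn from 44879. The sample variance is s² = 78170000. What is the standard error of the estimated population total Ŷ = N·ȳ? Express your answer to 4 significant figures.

3.259 × 10^6

Var(Ŷ) = N²·Var(ȳ) = N²·(1 − n/N)·s²/n.
f = 11142/44879 = 0.24826756; Var(ȳ) = 0.75173244·78170000/11142 = 5274.0015.
Var(Ŷ) = 44879² · 5274.0015 = 1.0622496 × 10^13.
SE(Ŷ) = √(1.0622496 × 10^13) = 3.259 × 10^6.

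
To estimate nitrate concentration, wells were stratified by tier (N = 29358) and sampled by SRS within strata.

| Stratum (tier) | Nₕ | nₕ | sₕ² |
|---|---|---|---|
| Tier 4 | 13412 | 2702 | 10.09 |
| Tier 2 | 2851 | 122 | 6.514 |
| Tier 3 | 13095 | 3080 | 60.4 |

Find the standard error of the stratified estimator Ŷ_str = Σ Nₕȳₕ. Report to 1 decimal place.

1877.1

Var(Ŷ_str) = Σₕ Nₕ²(1 − fₕ)sₕ²/nₕ.
Tier 4: 13412²·(1 − 2702/13412)·10.09/2702 = 536400.08.
Tier 2: 2851²·(1 − 122/2851)·6.514/122 = 415421.22.
Tier 3: 13095²·(1 − 3080/13095)·60.4/3080 = 2.5718325 × 10^6.
Sum = 3.5236538 × 10^6.
SE = √(3.5236538 × 10^6) = 1877.1.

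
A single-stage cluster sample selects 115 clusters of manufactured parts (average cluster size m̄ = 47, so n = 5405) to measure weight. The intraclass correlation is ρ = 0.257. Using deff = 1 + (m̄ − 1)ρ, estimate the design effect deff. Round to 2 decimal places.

12.82

deff = 1 + (47 − 1)·0.257 = 1 + 11.822 = 12.822.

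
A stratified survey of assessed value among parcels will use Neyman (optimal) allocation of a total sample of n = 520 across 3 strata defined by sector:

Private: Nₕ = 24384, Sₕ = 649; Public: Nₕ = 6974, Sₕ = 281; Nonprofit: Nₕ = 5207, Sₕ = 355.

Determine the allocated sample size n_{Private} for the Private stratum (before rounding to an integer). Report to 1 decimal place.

Neyman allocation: nₕ = n·NₕSₕ / Σⱼ NⱼSⱼ.
Σ NⱼSⱼ = 24384·649 + 6974·281 + 5207·355 = 1.9633395 × 10^7.
n_{Private} = 520·24384·649 / (1.9633395 × 10^7) = 419.1.

419.1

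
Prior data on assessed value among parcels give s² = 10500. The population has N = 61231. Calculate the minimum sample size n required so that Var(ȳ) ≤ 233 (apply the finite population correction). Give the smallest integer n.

46

Without fpc, n₀ = s²/D = 10500/233 = 45.0644.
With fpc, (1 − n/N)·s²/n ≤ D requires n ≥ n₀/(1 + n₀/N) = 45.0644/(1 + 45.0644/61231) = 45.0313.
Rounding up, n = 46.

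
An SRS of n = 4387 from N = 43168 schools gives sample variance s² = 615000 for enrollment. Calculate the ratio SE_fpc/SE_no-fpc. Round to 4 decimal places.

0.9478

f = n/N = 4387/43168 = 0.10162620.
SE_no-fpc = √(s²/n) = 11.840056; SE_fpc = √((1−f)s²/n) = 11.22231.
Ratio = √(1−f) = 0.94782583.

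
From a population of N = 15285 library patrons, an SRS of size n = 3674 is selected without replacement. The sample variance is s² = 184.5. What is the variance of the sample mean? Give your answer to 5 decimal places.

0.03815

Under SRS without replacement, Var(ȳ) = (1 − f)·s²/n with f = n/N = 3674/15285 = 0.24036637.
Var(ȳ) = (1 − 0.24036637)·184.5/3674 = 0.75963363·0.050217746 = 0.038147089.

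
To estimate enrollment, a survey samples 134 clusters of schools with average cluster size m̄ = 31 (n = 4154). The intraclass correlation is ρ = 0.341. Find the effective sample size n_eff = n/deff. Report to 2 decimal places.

369.90

deff = 1 + (31 − 1)·0.341 = 1 + 10.23 = 11.23.
n_eff = 4154 / 11.23 = 369.90.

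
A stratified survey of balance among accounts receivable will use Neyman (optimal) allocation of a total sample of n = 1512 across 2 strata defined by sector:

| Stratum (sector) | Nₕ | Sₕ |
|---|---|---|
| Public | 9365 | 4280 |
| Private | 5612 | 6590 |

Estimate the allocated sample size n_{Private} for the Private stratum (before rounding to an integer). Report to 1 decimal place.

Neyman allocation: nₕ = n·NₕSₕ / Σⱼ NⱼSⱼ.
Σ NⱼSⱼ = 9365·4280 + 5612·6590 = 7.706528 × 10^7.
n_{Private} = 1512·5612·6590 / (7.706528 × 10^7) = 725.6.

725.6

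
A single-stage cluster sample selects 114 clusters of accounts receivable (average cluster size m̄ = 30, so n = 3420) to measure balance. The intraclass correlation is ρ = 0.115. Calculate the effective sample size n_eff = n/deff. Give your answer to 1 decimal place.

788.9

deff = 1 + (30 − 1)·0.115 = 1 + 3.335 = 4.335.
n_eff = 3420 / 4.335 = 788.9.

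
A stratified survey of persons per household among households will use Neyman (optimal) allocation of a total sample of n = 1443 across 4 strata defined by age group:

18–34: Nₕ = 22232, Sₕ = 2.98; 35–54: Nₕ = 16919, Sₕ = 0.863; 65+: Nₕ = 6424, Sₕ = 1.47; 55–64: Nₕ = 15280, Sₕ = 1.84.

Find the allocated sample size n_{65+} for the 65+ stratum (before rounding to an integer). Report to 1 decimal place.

115.1

Neyman allocation: nₕ = n·NₕSₕ / Σⱼ NⱼSⱼ.
Σ NⱼSⱼ = 22232·2.98 + 16919·0.863 + 6424·1.47 + 15280·1.84 = 118410.94.
n_{65+} = 1443·6424·1.47 / 118410.94 = 115.1.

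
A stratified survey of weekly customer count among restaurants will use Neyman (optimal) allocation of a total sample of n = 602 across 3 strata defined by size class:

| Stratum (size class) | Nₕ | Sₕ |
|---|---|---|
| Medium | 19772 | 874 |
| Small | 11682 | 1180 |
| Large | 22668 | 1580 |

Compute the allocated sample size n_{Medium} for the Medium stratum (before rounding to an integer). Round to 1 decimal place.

155.5

Neyman allocation: nₕ = n·NₕSₕ / Σⱼ NⱼSⱼ.
Σ NⱼSⱼ = 19772·874 + 11682·1180 + 22668·1580 = 6.6880928 × 10^7.
n_{Medium} = 602·19772·874 / (6.6880928 × 10^7) = 155.5.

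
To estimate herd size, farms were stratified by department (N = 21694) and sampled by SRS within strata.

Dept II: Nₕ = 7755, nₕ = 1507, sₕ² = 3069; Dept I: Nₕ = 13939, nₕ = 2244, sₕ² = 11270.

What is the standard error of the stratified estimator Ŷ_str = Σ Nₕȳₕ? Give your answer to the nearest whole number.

Var(Ŷ_str) = Σₕ Nₕ²(1 − fₕ)sₕ²/nₕ.
Dept II: 7755²·(1 − 1507/7755)·3069/1507 = 9.8674846 × 10^7.
Dept I: 13939²·(1 − 2244/13939)·11270/2244 = 8.187153 × 10^8.
Sum = 9.1739015 × 10^8.
SE = √(9.1739015 × 10^8) = 30288.

30288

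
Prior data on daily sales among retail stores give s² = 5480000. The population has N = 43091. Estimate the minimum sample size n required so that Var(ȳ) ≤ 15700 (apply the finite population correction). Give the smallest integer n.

347

Without fpc, n₀ = s²/D = 5480000/15700 = 349.0446.
With fpc, (1 − n/N)·s²/n ≤ D requires n ≥ n₀/(1 + n₀/N) = 349.0446/(1 + 349.0446/43091) = 346.2400.
Rounding up, n = 347.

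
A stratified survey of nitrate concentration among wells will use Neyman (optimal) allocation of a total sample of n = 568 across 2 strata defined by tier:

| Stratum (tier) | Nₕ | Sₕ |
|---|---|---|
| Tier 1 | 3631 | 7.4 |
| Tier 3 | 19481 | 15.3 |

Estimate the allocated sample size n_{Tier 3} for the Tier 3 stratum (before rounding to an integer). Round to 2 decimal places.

521.03

Neyman allocation: nₕ = n·NₕSₕ / Σⱼ NⱼSⱼ.
Σ NⱼSⱼ = 3631·7.4 + 19481·15.3 = 324928.7.
n_{Tier 3} = 568·19481·15.3 / 324928.7 = 521.03.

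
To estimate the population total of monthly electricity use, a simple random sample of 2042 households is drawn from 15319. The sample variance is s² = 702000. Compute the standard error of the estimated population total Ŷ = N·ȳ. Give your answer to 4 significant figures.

Var(Ŷ) = N²·Var(ȳ) = N²·(1 − n/N)·s²/n.
f = 2042/15319 = 0.13329852; Var(ȳ) = 0.86670148·702000/2042 = 297.95516.
Var(Ŷ) = 15319² · 297.95516 = 6.9921662 × 10^10.
SE(Ŷ) = √(6.9921662 × 10^10) = 264400.

264400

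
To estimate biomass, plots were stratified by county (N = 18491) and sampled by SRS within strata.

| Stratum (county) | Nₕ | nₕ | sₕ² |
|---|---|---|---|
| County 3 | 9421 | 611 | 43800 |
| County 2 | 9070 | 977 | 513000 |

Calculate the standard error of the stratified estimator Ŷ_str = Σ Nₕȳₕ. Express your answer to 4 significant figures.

Var(Ŷ_str) = Σₕ Nₕ²(1 − fₕ)sₕ²/nₕ.
County 3: 9421²·(1 − 611/9421)·43800/611 = 5.9498472 × 10^9.
County 2: 9070²·(1 − 977/9070)·513000/977 = 3.8542478 × 10^10.
Sum = 4.4492325 × 10^10.
SE = √(4.4492325 × 10^10) = 210900.

210900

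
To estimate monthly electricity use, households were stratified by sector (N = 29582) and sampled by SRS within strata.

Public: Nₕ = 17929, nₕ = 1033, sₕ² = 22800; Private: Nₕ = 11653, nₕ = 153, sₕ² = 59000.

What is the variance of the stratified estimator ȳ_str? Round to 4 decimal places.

Var(ȳ_str) = Σₕ Wₕ²(1 − fₕ)sₕ²/nₕ with Wₕ = Nₕ/N, N = 29582.
Public: Wₕ = 0.60607802; term = 0.60607802²·(1 − 0.05761615)·22800/1033 = 7.6404586.
Private: Wₕ = 0.39392198; term = 0.39392198²·(1 − 0.01312967)·59000/153 = 59.052883.
Sum = 66.693342.

66.6933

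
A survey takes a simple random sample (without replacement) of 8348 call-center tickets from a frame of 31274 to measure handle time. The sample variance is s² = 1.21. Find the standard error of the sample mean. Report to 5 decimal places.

Under SRS without replacement, Var(ȳ) = (1 − f)·s²/n with f = n/N = 8348/31274 = 0.26693100.
Var(ȳ) = (1 − 0.26693100)·1.21/8348 = 0.73306900·1.449449 × 10^-4 = 1.0625461 × 10^-4.
SE(ȳ) = √(1.0625461 × 10^-4) = 0.01031.

0.01031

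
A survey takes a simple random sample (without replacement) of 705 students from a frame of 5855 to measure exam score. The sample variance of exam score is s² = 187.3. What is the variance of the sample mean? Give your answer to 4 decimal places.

Under SRS without replacement, Var(ȳ) = (1 − f)·s²/n with f = n/N = 705/5855 = 0.12040991.
Var(ȳ) = (1 − 0.12040991)·187.3/705 = 0.87959009·0.26567376 = 0.23368401.

0.2337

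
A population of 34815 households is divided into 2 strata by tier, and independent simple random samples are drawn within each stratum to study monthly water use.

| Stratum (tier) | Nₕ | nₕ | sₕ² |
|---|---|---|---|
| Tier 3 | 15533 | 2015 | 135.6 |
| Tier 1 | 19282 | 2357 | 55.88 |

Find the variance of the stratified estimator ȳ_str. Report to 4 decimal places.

0.0180

Var(ȳ_str) = Σₕ Wₕ²(1 − fₕ)sₕ²/nₕ with Wₕ = Nₕ/N, N = 34815.
Tier 3: Wₕ = 0.44615827; term = 0.44615827²·(1 − 0.12972381)·135.6/2015 = 0.011657881.
Tier 1: Wₕ = 0.55384173; term = 0.55384173²·(1 − 0.12223836)·55.88/2357 = 0.0063832929.
Sum = 0.018041174.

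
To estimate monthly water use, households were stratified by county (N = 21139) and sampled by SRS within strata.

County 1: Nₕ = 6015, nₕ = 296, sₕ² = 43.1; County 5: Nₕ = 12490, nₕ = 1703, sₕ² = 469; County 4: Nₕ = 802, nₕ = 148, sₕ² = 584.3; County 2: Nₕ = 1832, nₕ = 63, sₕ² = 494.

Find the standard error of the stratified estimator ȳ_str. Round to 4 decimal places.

Var(ȳ_str) = Σₕ Wₕ²(1 − fₕ)sₕ²/nₕ with Wₕ = Nₕ/N, N = 21139.
County 1: Wₕ = 0.28454515; term = 0.28454515²·(1 − 0.04921031)·43.1/296 = 0.011209143.
County 5: Wₕ = 0.59085103; term = 0.59085103²·(1 − 0.13634908)·469/1703 = 0.083033326.
County 4: Wₕ = 0.03793935; term = 0.03793935²·(1 − 0.18453865)·584.3/148 = 0.0046340147.
County 2: Wₕ = 0.08666446; term = 0.08666446²·(1 − 0.03438865)·494/63 = 0.056868376.
Sum = 0.15574486.
SE = √(0.15574486) = 0.3946.

0.3946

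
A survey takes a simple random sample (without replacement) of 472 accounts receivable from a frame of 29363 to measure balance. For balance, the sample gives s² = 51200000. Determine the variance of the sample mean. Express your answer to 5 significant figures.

Under SRS without replacement, Var(ȳ) = (1 − f)·s²/n with f = n/N = 472/29363 = 0.01607465.
Var(ȳ) = (1 − 0.01607465)·51200000/472 = 0.98392535·108474.58 = 106730.89.

106730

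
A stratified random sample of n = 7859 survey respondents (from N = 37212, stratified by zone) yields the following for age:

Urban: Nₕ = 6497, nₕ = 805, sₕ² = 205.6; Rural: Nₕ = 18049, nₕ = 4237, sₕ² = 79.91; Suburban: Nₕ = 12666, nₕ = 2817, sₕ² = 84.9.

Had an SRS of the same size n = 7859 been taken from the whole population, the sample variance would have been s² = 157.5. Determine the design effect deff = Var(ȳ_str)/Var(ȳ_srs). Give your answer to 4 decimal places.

0.8180

Var(ȳ_str) = Σ Wₕ²(1−fₕ)sₕ²/nₕ with Wₕ = Nₕ/37212:
  Urban: (6497/37212)²·(1−805/6497)·205.6/805 = 0.0068208573
  Rural: (18049/37212)²·(1−4237/18049)·79.91/4237 = 0.0033953641
  Suburban: (12666/37212)²·(1−2817/12666)·84.9/2817 = 0.0027151038
  → Var(ȳ_str) = 0.012931325.
Var(ȳ_srs) = (1 − 7859/37212)·157.5/7859 = 0.015808212.
deff = 0.012931325 / 0.015808212 = 0.8180.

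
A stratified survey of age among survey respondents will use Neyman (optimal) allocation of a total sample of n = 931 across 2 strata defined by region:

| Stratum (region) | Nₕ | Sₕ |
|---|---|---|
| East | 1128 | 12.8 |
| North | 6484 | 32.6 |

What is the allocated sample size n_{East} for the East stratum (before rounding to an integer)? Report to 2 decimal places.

Neyman allocation: nₕ = n·NₕSₕ / Σⱼ NⱼSⱼ.
Σ NⱼSⱼ = 1128·12.8 + 6484·32.6 = 225816.8.
n_{East} = 931·1128·12.8 / 225816.8 = 59.53.

59.53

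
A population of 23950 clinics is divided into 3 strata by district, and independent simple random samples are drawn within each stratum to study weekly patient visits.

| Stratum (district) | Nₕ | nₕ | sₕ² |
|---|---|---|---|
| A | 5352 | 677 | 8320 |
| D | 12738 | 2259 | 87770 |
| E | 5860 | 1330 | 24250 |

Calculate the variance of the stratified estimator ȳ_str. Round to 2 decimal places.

Var(ȳ_str) = Σₕ Wₕ²(1 − fₕ)sₕ²/nₕ with Wₕ = Nₕ/N, N = 23950.
A: Wₕ = 0.22346555; term = 0.22346555²·(1 − 0.12649477)·8320/677 = 0.5360698.
D: Wₕ = 0.53185804; term = 0.53185804²·(1 − 0.17734338)·87770/2259 = 9.0414881.
E: Wₕ = 0.24467641; term = 0.24467641²·(1 − 0.22696246)·24250/1330 = 0.84381042.
Sum = 10.421368.

10.42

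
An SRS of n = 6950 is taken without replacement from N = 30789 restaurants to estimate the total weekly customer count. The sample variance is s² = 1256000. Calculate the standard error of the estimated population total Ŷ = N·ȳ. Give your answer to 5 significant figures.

364200

Var(Ŷ) = N²·Var(ȳ) = N²·(1 − n/N)·s²/n.
f = 6950/30789 = 0.22572997; Var(ȳ) = 0.77427003·1256000/6950 = 139.92563.
Var(Ŷ) = 30789² · 139.92563 = 1.3264425 × 10^11.
SE(Ŷ) = √(1.3264425 × 10^11) = 364200.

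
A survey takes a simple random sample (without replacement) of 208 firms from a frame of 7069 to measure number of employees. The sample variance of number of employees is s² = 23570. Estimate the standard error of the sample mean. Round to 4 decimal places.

10.4873

Under SRS without replacement, Var(ȳ) = (1 − f)·s²/n with f = n/N = 208/7069 = 0.02942425.
Var(ȳ) = (1 − 0.02942425)·23570/208 = 0.97057575·113.31731 = 109.98303.
SE(ȳ) = √(109.98303) = 10.4873.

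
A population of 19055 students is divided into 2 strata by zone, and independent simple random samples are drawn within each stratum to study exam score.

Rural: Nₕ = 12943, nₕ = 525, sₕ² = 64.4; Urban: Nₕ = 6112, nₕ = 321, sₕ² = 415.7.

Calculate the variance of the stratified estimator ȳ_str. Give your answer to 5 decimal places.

0.18054

Var(ȳ_str) = Σₕ Wₕ²(1 − fₕ)sₕ²/nₕ with Wₕ = Nₕ/N, N = 19055.
Rural: Wₕ = 0.67924429; term = 0.67924429²·(1 − 0.04056247)·64.4/525 = 0.054299429.
Urban: Wₕ = 0.32075571; term = 0.32075571²·(1 − 0.05251963)·415.7/321 = 0.12623913.
Sum = 0.18053856.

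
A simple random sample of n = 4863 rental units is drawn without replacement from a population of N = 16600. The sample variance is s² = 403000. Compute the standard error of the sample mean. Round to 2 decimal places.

Under SRS without replacement, Var(ȳ) = (1 − f)·s²/n with f = n/N = 4863/16600 = 0.29295181.
Var(ȳ) = (1 − 0.29295181)·403000/4863 = 0.70704819·82.870656 = 58.593548.
SE(ȳ) = √(58.593548) = 7.65.

7.65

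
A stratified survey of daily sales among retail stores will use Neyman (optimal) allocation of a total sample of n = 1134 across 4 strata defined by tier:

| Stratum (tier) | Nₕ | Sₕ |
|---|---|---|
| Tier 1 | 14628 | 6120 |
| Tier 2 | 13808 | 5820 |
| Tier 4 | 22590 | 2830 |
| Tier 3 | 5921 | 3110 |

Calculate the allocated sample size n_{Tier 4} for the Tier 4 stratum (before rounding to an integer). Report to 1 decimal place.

Neyman allocation: nₕ = n·NₕSₕ / Σⱼ NⱼSⱼ.
Σ NⱼSⱼ = 14628·6120 + 13808·5820 + 22590·2830 + 5921·3110 = 2.5222993 × 10^8.
n_{Tier 4} = 1134·22590·2830 / (2.5222993 × 10^8) = 287.4.

287.4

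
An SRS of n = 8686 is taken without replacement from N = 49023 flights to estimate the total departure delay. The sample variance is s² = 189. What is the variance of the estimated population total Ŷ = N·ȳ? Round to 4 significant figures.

4.303 × 10^7

Var(Ŷ) = N²·Var(ȳ) = N²·(1 − n/N)·s²/n.
f = 8686/49023 = 0.17718214; Var(ȳ) = 0.82281786·189/8686 = 0.017903819.
Var(Ŷ) = 49023² · 0.017903819 = 4.3027434 × 10^7.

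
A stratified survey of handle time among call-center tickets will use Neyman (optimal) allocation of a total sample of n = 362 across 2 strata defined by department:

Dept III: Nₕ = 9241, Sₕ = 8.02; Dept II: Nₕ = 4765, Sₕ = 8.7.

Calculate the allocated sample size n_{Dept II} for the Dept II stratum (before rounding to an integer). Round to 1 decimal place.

129.9

Neyman allocation: nₕ = n·NₕSₕ / Σⱼ NⱼSⱼ.
Σ NⱼSⱼ = 9241·8.02 + 4765·8.7 = 115568.32.
n_{Dept II} = 362·4765·8.7 / 115568.32 = 129.9.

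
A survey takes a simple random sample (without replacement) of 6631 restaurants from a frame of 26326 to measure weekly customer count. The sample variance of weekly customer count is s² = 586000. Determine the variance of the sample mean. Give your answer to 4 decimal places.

Under SRS without replacement, Var(ȳ) = (1 − f)·s²/n with f = n/N = 6631/26326 = 0.25188027.
Var(ȳ) = (1 − 0.25188027)·586000/6631 = 0.74811973·88.372794 = 66.113431.

66.1134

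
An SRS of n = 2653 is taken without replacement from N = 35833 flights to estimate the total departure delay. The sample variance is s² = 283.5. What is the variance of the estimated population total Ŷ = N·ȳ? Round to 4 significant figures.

Var(Ŷ) = N²·Var(ȳ) = N²·(1 − n/N)·s²/n.
f = 2653/35833 = 0.07403790; Var(ȳ) = 0.92596210·283.5/2653 = 0.098948457.
Var(Ŷ) = 35833² · 0.098948457 = 1.270502 × 10^8.

1.271 × 10^8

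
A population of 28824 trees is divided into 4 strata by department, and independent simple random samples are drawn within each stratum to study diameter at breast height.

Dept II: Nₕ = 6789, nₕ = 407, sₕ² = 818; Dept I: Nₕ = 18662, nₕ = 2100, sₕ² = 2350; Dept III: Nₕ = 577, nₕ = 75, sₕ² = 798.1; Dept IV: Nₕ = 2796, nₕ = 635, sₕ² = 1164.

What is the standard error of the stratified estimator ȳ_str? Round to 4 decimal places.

Var(ȳ_str) = Σₕ Wₕ²(1 − fₕ)sₕ²/nₕ with Wₕ = Nₕ/N, N = 28824.
Dept II: Wₕ = 0.23553289; term = 0.23553289²·(1 − 0.05994992)·818/407 = 0.10481248.
Dept I: Wₕ = 0.64744657; term = 0.64744657²·(1 − 0.11252813)·2350/2100 = 0.41630443.
Dept III: Wₕ = 0.02001804; term = 0.02001804²·(1 − 0.12998267)·798.1/75 = 0.0037099417.
Dept IV: Wₕ = 0.09700250; term = 0.09700250²·(1 − 0.22711016)·1164/635 = 0.013330999.
Sum = 0.53815785.
SE = √(0.53815785) = 0.7336.

0.7336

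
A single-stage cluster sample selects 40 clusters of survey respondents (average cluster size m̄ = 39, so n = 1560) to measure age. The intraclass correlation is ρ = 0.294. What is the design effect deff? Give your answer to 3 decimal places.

12.172

deff = 1 + (39 − 1)·0.294 = 1 + 11.172 = 12.172.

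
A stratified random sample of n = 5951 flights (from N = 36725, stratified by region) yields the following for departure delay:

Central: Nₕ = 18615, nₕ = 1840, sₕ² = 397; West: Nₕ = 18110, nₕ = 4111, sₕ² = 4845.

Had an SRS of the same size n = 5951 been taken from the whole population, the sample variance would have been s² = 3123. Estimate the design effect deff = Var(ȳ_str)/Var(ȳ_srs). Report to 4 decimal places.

Var(ȳ_str) = Σ Wₕ²(1−fₕ)sₕ²/nₕ with Wₕ = Nₕ/36725:
  Central: (18615/36725)²·(1−1840/18615)·397/1840 = 0.049954503
  West: (18110/36725)²·(1−4111/18110)·4845/4111 = 0.22153286
  → Var(ȳ_str) = 0.27148736.
Var(ȳ_srs) = (1 − 5951/36725)·3123/5951 = 0.43974831.
deff = 0.27148736 / 0.43974831 = 0.6174.

0.6174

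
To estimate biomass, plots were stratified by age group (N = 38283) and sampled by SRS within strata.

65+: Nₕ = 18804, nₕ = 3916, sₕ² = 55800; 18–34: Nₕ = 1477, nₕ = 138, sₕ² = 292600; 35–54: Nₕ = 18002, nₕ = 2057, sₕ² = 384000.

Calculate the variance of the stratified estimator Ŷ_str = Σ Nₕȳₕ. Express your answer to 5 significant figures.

Var(Ŷ_str) = Σₕ Nₕ²(1 − fₕ)sₕ²/nₕ.
65+: 18804²·(1 − 3916/18804)·55800/3916 = 3.9891293 × 10^9.
18–34: 1477²·(1 − 138/1477)·292600/138 = 4.1933036 × 10^9.
35–54: 18002²·(1 − 2057/18002)·384000/2057 = 5.3584874 × 10^10.
Sum = 6.1767307 × 10^10.

6.1767 × 10^10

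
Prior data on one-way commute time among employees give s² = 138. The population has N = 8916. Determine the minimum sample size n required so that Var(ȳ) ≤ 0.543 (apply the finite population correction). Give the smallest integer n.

248

Without fpc, n₀ = s²/D = 138/0.543 = 254.1436.
With fpc, (1 − n/N)·s²/n ≤ D requires n ≥ n₀/(1 + n₀/N) = 254.1436/(1 + 254.1436/8916) = 247.1002.
Rounding up, n = 248.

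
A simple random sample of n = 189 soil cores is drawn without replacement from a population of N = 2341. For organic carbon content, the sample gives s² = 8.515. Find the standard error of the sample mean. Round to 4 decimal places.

0.2035

Under SRS without replacement, Var(ȳ) = (1 − f)·s²/n with f = n/N = 189/2341 = 0.08073473.
Var(ȳ) = (1 − 0.08073473)·8.515/189 = 0.91926527·0.04505291 = 0.041415576.
SE(ȳ) = √(0.041415576) = 0.2035.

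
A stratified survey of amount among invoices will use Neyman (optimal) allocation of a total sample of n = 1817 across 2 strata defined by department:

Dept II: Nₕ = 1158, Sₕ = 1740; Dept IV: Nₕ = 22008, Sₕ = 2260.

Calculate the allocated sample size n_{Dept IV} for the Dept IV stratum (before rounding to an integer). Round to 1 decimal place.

Neyman allocation: nₕ = n·NₕSₕ / Σⱼ NⱼSⱼ.
Σ NⱼSⱼ = 1158·1740 + 22008·2260 = 5.1753 × 10^7.
n_{Dept IV} = 1817·22008·2260 / (5.1753 × 10^7) = 1746.3.

1746.3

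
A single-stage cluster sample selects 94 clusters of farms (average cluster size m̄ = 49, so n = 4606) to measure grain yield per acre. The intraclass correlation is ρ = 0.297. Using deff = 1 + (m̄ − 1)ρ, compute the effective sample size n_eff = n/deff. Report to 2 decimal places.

deff = 1 + (49 − 1)·0.297 = 1 + 14.256 = 15.256.
n_eff = 4606 / 15.256 = 301.91.

301.91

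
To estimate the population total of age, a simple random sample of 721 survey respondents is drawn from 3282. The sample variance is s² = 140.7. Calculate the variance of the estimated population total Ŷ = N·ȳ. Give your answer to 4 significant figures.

1.640 × 10^6

Var(Ŷ) = N²·Var(ȳ) = N²·(1 − n/N)·s²/n.
f = 721/3282 = 0.21968312; Var(ȳ) = 0.78031688·140.7/721 = 0.15227543.
Var(Ŷ) = 3282² · 0.15227543 = 1.6402384 × 10^6.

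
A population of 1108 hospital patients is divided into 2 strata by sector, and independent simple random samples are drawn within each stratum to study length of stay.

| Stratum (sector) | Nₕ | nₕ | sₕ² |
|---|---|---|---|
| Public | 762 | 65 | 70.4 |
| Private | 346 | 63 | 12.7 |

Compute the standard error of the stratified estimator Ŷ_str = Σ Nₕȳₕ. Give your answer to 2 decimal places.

Var(Ŷ_str) = Σₕ Nₕ²(1 − fₕ)sₕ²/nₕ.
Public: 762²·(1 − 65/762)·70.4/65 = 575237.32.
Private: 346²·(1 − 63/346)·12.7/63 = 19739.025.
Sum = 594976.35.
SE = √(594976.35) = 771.35.

771.35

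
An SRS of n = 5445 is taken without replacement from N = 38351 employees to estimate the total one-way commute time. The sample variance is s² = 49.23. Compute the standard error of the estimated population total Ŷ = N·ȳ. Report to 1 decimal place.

Var(Ŷ) = N²·Var(ȳ) = N²·(1 − n/N)·s²/n.
f = 5445/38351 = 0.14197804; Var(ȳ) = 0.85802196·49.23/5445 = 0.007757653.
Var(Ŷ) = 38351² · 0.007757653 = 1.140995 × 10^7.
SE(Ŷ) = √(1.140995 × 10^7) = 3377.9.

3377.9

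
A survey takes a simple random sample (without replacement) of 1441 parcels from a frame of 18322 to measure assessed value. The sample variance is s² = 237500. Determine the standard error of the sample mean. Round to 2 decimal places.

12.32

Under SRS without replacement, Var(ȳ) = (1 − f)·s²/n with f = n/N = 1441/18322 = 0.07864862.
Var(ȳ) = (1 − 0.07864862)·237500/1441 = 0.92135138·164.8161 = 151.85354.
SE(ȳ) = √(151.85354) = 12.32.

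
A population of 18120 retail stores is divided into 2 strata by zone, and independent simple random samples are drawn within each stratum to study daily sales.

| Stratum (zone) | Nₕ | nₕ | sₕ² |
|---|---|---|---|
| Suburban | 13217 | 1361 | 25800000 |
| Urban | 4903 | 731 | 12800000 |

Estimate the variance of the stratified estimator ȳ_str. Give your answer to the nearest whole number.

10138

Var(ȳ_str) = Σₕ Wₕ²(1 − fₕ)sₕ²/nₕ with Wₕ = Nₕ/N, N = 18120.
Suburban: Wₕ = 0.72941501; term = 0.72941501²·(1 − 0.10297344)·25800000/1361 = 9047.2434.
Urban: Wₕ = 0.27058499; term = 0.27058499²·(1 − 0.14909239)·12800000/731 = 1090.8936.
Sum = 10138.137.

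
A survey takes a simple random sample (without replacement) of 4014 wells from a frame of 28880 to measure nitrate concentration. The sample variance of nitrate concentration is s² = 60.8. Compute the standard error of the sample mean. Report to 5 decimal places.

0.11420

Under SRS without replacement, Var(ȳ) = (1 − f)·s²/n with f = n/N = 4014/28880 = 0.13898892.
Var(ȳ) = (1 − 0.13898892)·60.8/4014 = 0.86101108·0.015146986 = 0.013041722.
SE(ȳ) = √(0.013041722) = 0.11420.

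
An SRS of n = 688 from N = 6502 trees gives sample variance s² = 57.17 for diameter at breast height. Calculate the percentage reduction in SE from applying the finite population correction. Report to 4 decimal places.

f = n/N = 688/6502 = 0.10581360.
SE_no-fpc = √(s²/n) = 0.28826365; SE_fpc = √((1−f)s²/n) = 0.27258623.
Ratio = √(1−f) = 0.94561430. Reduction = 100·(1 − 0.94561430) = 5.4386%.

5.4386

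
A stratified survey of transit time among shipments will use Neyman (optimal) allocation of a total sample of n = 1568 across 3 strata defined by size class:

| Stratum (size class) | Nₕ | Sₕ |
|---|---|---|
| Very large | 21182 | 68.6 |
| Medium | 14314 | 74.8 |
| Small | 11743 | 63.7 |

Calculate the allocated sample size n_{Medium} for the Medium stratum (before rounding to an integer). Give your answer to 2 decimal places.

513.12

Neyman allocation: nₕ = n·NₕSₕ / Σⱼ NⱼSⱼ.
Σ NⱼSⱼ = 21182·68.6 + 14314·74.8 + 11743·63.7 = 3.2718015 × 10^6.
n_{Medium} = 1568·14314·74.8 / (3.2718015 × 10^6) = 513.12.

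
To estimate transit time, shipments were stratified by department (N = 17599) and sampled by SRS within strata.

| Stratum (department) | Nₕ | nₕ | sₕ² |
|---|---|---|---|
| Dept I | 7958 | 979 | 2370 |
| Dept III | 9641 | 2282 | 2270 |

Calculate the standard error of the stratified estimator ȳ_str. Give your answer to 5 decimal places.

Var(ȳ_str) = Σₕ Wₕ²(1 − fₕ)sₕ²/nₕ with Wₕ = Nₕ/N, N = 17599.
Dept I: Wₕ = 0.45218478; term = 0.45218478²·(1 − 0.12302086)·2370/979 = 0.43409702.
Dept III: Wₕ = 0.54781522; term = 0.54781522²·(1 − 0.23669744)·2270/2282 = 0.22786369.
Sum = 0.66196071.
SE = √(0.66196071) = 0.81361.

0.81361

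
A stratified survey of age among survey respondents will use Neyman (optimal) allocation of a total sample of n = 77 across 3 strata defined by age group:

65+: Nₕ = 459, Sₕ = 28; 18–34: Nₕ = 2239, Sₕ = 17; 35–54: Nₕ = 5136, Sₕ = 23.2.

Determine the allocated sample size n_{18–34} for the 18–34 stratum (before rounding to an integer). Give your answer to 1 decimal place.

Neyman allocation: nₕ = n·NₕSₕ / Σⱼ NⱼSⱼ.
Σ NⱼSⱼ = 459·28 + 2239·17 + 5136·23.2 = 170070.2.
n_{18–34} = 77·2239·17 / 170070.2 = 17.2.

17.2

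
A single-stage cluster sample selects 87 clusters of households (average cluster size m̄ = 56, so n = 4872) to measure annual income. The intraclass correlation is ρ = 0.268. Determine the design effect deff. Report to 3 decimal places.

15.740

deff = 1 + (56 − 1)·0.268 = 1 + 14.74 = 15.74.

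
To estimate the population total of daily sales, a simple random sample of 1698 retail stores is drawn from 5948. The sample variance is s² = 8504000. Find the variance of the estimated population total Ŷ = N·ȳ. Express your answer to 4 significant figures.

Var(Ŷ) = N²·Var(ȳ) = N²·(1 − n/N)·s²/n.
f = 1698/5948 = 0.28547411; Var(ȳ) = 0.71452589·8504000/1698 = 3578.5207.
Var(Ŷ) = 5948² · 3578.5207 = 1.2660342 × 10^11.

1.266 × 10^11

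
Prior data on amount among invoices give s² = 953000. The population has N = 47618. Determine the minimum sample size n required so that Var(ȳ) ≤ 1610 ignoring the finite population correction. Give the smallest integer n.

Without fpc, n₀ = s²/D = 953000/1610 = 591.9255.
Rounding up, n = 592.

592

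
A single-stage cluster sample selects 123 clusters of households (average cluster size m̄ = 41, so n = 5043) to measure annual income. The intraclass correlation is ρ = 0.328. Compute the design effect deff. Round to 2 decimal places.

14.12

deff = 1 + (41 − 1)·0.328 = 1 + 13.12 = 14.12.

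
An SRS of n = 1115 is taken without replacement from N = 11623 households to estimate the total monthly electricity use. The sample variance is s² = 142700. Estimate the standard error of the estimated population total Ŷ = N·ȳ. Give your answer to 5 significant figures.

125020

Var(Ŷ) = N²·Var(ȳ) = N²·(1 − n/N)·s²/n.
f = 1115/11623 = 0.09593048; Var(ȳ) = 0.90406952·142700/1115 = 115.70468.
Var(Ŷ) = 11623² · 115.70468 = 1.5631023 × 10^10.
SE(Ŷ) = √(1.5631023 × 10^10) = 125020.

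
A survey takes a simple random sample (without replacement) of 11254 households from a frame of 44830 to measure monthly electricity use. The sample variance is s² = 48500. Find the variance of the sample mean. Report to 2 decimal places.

3.23

Under SRS without replacement, Var(ȳ) = (1 − f)·s²/n with f = n/N = 11254/44830 = 0.25103725.
Var(ȳ) = (1 − 0.25103725)·48500/11254 = 0.74896275·4.3095788 = 3.227714.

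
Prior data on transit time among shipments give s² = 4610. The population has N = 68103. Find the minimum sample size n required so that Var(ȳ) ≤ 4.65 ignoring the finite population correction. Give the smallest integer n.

Without fpc, n₀ = s²/D = 4610/4.65 = 991.3978.
Rounding up, n = 992.

992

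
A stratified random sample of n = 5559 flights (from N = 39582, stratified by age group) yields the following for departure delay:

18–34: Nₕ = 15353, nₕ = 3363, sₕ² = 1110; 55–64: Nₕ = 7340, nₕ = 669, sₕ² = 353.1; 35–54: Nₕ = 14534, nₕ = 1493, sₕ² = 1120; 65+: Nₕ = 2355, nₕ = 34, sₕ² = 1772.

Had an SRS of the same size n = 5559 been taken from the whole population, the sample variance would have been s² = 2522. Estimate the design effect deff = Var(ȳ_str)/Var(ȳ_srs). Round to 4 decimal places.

Var(ȳ_str) = Σ Wₕ²(1−fₕ)sₕ²/nₕ with Wₕ = Nₕ/39582:
  18–34: (15353/39582)²·(1−3363/15353)·1110/3363 = 0.038780471
  55–64: (7340/39582)²·(1−669/7340)·353.1/669 = 0.016495411
  35–54: (14534/39582)²·(1−1493/14534)·1120/1493 = 0.090752542
  65+: (2355/39582)²·(1−34/2355)·1772/34 = 0.18182575
  → Var(ȳ_str) = 0.32785417.
Var(ȳ_srs) = (1 − 5559/39582)·2522/5559 = 0.38996289.
deff = 0.32785417 / 0.38996289 = 0.8407.

0.8407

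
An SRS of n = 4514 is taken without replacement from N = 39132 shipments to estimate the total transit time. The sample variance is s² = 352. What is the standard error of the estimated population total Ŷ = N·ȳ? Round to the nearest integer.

10278

Var(Ŷ) = N²·Var(ȳ) = N²·(1 − n/N)·s²/n.
f = 4514/39132 = 0.11535316; Var(ȳ) = 0.88464684·352/4514 = 0.068984423.
Var(Ŷ) = 39132² · 0.068984423 = 1.0563677 × 10^8.
SE(Ŷ) = √(1.0563677 × 10^8) = 10278.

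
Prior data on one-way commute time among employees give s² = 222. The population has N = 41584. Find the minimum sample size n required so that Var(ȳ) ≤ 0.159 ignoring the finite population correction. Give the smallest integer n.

1397

Without fpc, n₀ = s²/D = 222/0.159 = 1396.2264.
Rounding up, n = 1397.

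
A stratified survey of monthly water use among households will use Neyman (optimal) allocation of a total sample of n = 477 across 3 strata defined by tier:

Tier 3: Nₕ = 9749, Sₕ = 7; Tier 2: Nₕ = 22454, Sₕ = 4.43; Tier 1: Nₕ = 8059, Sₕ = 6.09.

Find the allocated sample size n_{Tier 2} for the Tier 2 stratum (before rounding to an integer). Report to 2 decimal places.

Neyman allocation: nₕ = n·NₕSₕ / Σⱼ NⱼSⱼ.
Σ NⱼSⱼ = 9749·7 + 22454·4.43 + 8059·6.09 = 216793.53.
n_{Tier 2} = 477·22454·4.43 / 216793.53 = 218.86.

218.86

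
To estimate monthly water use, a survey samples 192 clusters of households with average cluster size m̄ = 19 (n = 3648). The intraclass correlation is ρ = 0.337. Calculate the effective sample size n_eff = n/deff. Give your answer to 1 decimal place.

deff = 1 + (19 − 1)·0.337 = 1 + 6.066 = 7.066.
n_eff = 3648 / 7.066 = 516.3.

516.3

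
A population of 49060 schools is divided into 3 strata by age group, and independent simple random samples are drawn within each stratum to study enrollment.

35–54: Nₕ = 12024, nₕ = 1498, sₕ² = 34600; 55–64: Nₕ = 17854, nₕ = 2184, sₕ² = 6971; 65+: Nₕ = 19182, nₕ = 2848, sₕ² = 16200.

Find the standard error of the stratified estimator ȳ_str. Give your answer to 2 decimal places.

1.53

Var(ȳ_str) = Σₕ Wₕ²(1 − fₕ)sₕ²/nₕ with Wₕ = Nₕ/N, N = 49060.
35–54: Wₕ = 0.24508765; term = 0.24508765²·(1 − 0.12458417)·34600/1498 = 1.2145672.
55–64: Wₕ = 0.36392173; term = 0.36392173²·(1 − 0.12232553)·6971/2184 = 0.37101536.
65+: Wₕ = 0.39099062; term = 0.39099062²·(1 − 0.14847253)·16200/2848 = 0.74046814.
Sum = 2.3260507.
SE = √(2.3260507) = 1.53.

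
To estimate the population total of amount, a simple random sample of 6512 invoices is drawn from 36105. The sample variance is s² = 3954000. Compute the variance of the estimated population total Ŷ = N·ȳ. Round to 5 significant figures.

Var(Ŷ) = N²·Var(ȳ) = N²·(1 − n/N)·s²/n.
f = 6512/36105 = 0.18036283; Var(ȳ) = 0.81963717·3954000/6512 = 497.67281.
Var(Ŷ) = 36105² · 497.67281 = 6.4875186 × 10^11.

6.4875 × 10^11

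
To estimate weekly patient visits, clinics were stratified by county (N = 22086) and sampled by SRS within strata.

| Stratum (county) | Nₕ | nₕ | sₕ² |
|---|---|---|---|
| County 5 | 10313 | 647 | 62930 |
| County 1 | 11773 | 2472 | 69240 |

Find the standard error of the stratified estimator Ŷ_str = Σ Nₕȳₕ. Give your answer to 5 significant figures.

Var(Ŷ_str) = Σₕ Nₕ²(1 − fₕ)sₕ²/nₕ.
County 5: 10313²·(1 − 647/10313)·62930/647 = 9.695836 × 10^9.
County 1: 11773²·(1 − 2472/11773)·69240/2472 = 3.067082 × 10^9.
Sum = 1.2762918 × 10^10.
SE = √(1.2762918 × 10^10) = 112970.

112970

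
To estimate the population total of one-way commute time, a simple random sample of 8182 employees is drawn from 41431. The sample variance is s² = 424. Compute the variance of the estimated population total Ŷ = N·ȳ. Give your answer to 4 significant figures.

7.139 × 10^7

Var(Ŷ) = N²·Var(ȳ) = N²·(1 − n/N)·s²/n.
f = 8182/41431 = 0.19748498; Var(ȳ) = 0.80251502·424/8182 = 0.041587188.
Var(Ŷ) = 41431² · 0.041587188 = 7.1385563 × 10^7.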